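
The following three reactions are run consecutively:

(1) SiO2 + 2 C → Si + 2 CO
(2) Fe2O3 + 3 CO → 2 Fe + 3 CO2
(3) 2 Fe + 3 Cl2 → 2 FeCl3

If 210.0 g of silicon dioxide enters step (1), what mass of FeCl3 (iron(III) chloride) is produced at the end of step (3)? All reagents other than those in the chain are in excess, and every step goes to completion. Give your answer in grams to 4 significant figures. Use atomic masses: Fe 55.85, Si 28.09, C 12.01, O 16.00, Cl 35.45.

755.8 g

M(SiO2) = 28.09 + 2(16.00) = 60.09 g/mol.
M(FeCl3) = 55.85 + 3(35.45) = 162.20 g/mol.
n(SiO2) = 210.0 / 60.09 = 3.4948 mol.
Reaction (1): SiO2→CO ratio 1:2 ⇒ n(CO) = 6.9895 mol.
Reaction (2): CO→Fe ratio 3:2 ⇒ n(Fe) = 4.6597 mol.
Reaction (3): Fe→FeCl3 ratio 2:2 ⇒ n(FeCl3) = 4.6597 mol.
Mass of FeCl3 = 4.6597 × 162.20 = 755.80 g.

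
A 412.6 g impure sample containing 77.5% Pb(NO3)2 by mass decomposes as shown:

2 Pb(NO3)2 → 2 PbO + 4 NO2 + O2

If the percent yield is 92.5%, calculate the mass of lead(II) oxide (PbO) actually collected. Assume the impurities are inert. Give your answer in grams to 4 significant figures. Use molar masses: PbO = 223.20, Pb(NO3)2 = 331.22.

Pure Pb(NO3)2 available = 412.6 g × 0.775 = 319.76 g.
n(Pb(NO3)2) = 319.76 g / 331.22 g/mol = 0.96542 mol.
From the equation the Pb(NO3)2:PbO mole ratio is 2:2, so n(PbO) = 0.96542 × 2/2 = 0.96542 mol.
Mass of PbO = 0.96542 mol × 223.20 g/mol = 215.48 g.
Actual mass collected = 215.48 g × 0.925 = 199.32 g.

199.3 g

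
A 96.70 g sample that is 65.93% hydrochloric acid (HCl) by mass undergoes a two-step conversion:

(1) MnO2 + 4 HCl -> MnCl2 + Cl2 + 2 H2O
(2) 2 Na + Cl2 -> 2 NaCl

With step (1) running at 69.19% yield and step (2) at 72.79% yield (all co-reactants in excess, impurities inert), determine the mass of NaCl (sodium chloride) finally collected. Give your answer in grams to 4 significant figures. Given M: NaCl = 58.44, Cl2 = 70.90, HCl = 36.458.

Pure HCl = 96.70 × 0.6593 = 63.754 g.
n(HCl) = 63.754 / 36.458 = 1.7487 mol.
Step 1 (HCl:Cl2 = 4:1): theoretical n(Cl2) = 0.43718 mol; at 69.19% yield, n(Cl2) = 0.30248 mol.
Step 2 (Cl2:NaCl = 1:2): theoretical n(NaCl) = 0.60496 mol, so theoretical mass = 0.60496 × 58.44 = 35.354 g.
At 72.79% yield, actual mass of NaCl = 35.354 × 0.7279 = 25.734 g.

25.73 g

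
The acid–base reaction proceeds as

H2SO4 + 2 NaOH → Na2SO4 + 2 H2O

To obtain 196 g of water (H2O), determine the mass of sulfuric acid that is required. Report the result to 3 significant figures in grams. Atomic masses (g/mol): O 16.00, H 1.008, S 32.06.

M(H2O) = 2(1.008) + 16.00 = 18.016 g/mol.
M(H2SO4) = 2(1.008) + 32.06 + 4(16.00) = 98.076 g/mol.
n(H2O) = 196.0 g / 18.016 g/mol = 10.88 mol.
From the equation the H2O:H2SO4 mole ratio is 2:1, so n(H2SO4) = 10.88 × 1/2 = 5.440 mol.
Mass of H2SO4 = 5.440 mol × 98.076 g/mol = 533.5 g.

533 g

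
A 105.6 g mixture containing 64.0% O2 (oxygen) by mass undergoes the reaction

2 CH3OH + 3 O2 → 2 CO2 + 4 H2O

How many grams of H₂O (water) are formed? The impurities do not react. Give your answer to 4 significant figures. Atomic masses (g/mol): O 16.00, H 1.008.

Mass of pure O2 = 105.6 g × 0.640 = 67.584 g.
M(O2) = 2(16.00) = 32.00 g/mol.
M(H2O) = 2(1.008) + 16.00 = 18.016 g/mol.
n(O2) = 67.584 g / 32.00 g/mol = 2.1120 mol.
From the equation the O2:H2O mole ratio is 3:4, so n(H2O) = 2.1120 × 4/3 = 2.8160 mol.
Mass of H2O = 2.8160 mol × 18.016 g/mol = 50.733 g.

50.73 g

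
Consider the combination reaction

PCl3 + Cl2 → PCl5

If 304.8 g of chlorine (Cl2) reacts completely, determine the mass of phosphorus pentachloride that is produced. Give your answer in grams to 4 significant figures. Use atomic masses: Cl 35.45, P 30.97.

M(Cl2) = 2(35.45) = 70.90 g/mol.
M(PCl5) = 30.97 + 5(35.45) = 208.22 g/mol.
n(Cl2) = 304.80 g / 70.90 g/mol = 4.2990 mol.
From the equation the Cl2:PCl5 mole ratio is 1:1, so n(PCl5) = 4.2990 × 1/1 = 4.2990 mol.
Mass of PCl5 = 4.2990 mol × 208.22 g/mol = 895.14 g.

895.1 g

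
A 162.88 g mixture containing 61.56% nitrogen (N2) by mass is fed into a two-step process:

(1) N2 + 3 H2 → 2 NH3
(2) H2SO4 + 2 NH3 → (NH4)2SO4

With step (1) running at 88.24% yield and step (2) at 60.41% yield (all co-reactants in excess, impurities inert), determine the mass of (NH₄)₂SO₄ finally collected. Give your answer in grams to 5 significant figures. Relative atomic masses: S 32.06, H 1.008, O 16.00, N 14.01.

252.07 g

Pure N2 = 162.88 × 0.6156 = 100.269 g.
M(N2) = 2(14.01) = 28.02 g/mol.
M((NH4)2SO4) = 2(14.01) + 8(1.008) + 32.06 + 4(16.00) = 132.144 g/mol.
n(N2) = 100.269 / 28.02 = 3.57848 mol.
Step 1 (N2:NH3 = 1:2): theoretical n(NH3) = 7.15695 mol; at 88.24% yield, n(NH3) = 6.31530 mol.
Step 2 (NH3:(NH4)2SO4 = 2:1): theoretical n((NH4)2SO4) = 3.15765 mol, so theoretical mass = 3.15765 × 132.144 = 417.264 g.
At 60.41% yield, actual mass of (NH4)2SO4 = 417.264 × 0.6041 = 252.069 g.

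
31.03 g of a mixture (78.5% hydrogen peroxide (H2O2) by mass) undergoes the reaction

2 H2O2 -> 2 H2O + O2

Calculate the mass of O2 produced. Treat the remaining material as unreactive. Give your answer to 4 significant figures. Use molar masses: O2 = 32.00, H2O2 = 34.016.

11.46 g

Mass of pure H2O2 = 31.03 g × 0.785 = 24.359 g.
n(H2O2) = 24.359 g / 34.016 g/mol = 0.71609 mol.
From the equation the H2O2:O2 mole ratio is 2:1, so n(O2) = 0.71609 × 1/2 = 0.35805 mol.
Mass of O2 = 0.35805 mol × 32.00 g/mol = 11.457 g.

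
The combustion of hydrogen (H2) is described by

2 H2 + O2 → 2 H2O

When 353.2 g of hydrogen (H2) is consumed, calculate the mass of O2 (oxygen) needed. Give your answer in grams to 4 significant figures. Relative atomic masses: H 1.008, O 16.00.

2803 g

M(H2) = 2(1.008) = 2.016 g/mol.
M(O2) = 2(16.00) = 32.00 g/mol.
n(H2) = 353.20 g / 2.016 g/mol = 175.20 mol.
From the equation the H2:O2 mole ratio is 2:1, so n(O2) = 175.20 × 1/2 = 87.599 mol.
Mass of O2 = 87.599 mol × 32.00 g/mol = 2803.2 g.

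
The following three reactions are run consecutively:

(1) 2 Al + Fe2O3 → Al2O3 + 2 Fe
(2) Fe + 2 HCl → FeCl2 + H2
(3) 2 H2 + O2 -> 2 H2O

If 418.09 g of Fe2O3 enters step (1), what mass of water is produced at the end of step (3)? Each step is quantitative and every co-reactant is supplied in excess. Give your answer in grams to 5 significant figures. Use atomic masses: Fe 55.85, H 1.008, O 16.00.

94.331 g

M(Fe2O3) = 2(55.85) + 3(16.00) = 159.70 g/mol.
M(H2O) = 2(1.008) + 16.00 = 18.016 g/mol.
n(Fe2O3) = 418.09 / 159.70 = 2.61797 mol.
Reaction (1): Fe2O3→Fe ratio 1:2 ⇒ n(Fe) = 5.23594 mol.
Reaction (2): Fe→H2 ratio 1:1 ⇒ n(H2) = 5.23594 mol.
Reaction (3): H2→H2O ratio 2:2 ⇒ n(H2O) = 5.23594 mol.
Mass of H2O = 5.23594 × 18.016 = 94.3307 g.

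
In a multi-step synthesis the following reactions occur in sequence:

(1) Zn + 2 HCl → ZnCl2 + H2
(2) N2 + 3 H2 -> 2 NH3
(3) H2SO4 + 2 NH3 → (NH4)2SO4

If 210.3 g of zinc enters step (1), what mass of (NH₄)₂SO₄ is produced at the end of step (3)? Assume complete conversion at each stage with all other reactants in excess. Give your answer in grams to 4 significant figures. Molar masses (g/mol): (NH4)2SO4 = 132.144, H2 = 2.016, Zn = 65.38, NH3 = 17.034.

141.7 g

n(Zn) = 210.3 / 65.38 = 3.2166 mol.
Reaction (1): Zn→H2 ratio 1:1 ⇒ n(H2) = 3.2166 mol.
Reaction (2): H2→NH3 ratio 3:2 ⇒ n(NH3) = 2.1444 mol.
Reaction (3): NH3→(NH4)2SO4 ratio 2:1 ⇒ n((NH4)2SO4) = 1.0722 mol.
Mass of (NH4)2SO4 = 1.0722 × 132.144 = 141.68 g.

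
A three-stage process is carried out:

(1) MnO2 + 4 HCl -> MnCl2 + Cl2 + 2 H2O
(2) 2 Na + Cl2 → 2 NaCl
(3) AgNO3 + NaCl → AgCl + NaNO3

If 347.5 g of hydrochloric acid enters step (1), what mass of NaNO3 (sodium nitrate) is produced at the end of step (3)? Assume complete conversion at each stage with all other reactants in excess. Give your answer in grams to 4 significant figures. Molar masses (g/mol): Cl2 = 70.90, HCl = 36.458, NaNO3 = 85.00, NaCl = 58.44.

405.1 g

n(HCl) = 347.5 / 36.458 = 9.5315 mol.
Reaction (1): HCl→Cl2 ratio 4:1 ⇒ n(Cl2) = 2.3829 mol.
Reaction (2): Cl2→NaCl ratio 1:2 ⇒ n(NaCl) = 4.7658 mol.
Reaction (3): NaCl→NaNO3 ratio 1:1 ⇒ n(NaNO3) = 4.7658 mol.
Mass of NaNO3 = 4.7658 × 85.00 = 405.09 g.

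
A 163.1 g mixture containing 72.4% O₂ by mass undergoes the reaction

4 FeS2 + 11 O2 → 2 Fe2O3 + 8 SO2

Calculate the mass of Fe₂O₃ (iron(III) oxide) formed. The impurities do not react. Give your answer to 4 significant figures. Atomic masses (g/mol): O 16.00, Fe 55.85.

107.1 g

Mass of pure O2 = 163.1 g × 0.724 = 118.08 g.
M(O2) = 2(16.00) = 32.00 g/mol.
M(Fe2O3) = 2(55.85) + 3(16.00) = 159.70 g/mol.
n(O2) = 118.08 g / 32.00 g/mol = 3.6901 mol.
From the equation the O2:Fe2O3 mole ratio is 11:2, so n(Fe2O3) = 3.6901 × 2/11 = 0.67093 mol.
Mass of Fe2O3 = 0.67093 mol × 159.70 g/mol = 107.15 g.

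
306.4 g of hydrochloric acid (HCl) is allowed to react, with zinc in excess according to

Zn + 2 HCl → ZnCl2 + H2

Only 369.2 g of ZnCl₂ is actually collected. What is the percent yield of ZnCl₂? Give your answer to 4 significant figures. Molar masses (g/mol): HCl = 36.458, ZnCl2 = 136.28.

64.47 %

n(HCl) = 306.40 g / 36.458 g/mol = 8.4042 mol.
From the equation the HCl:ZnCl2 mole ratio is 2:1, so n(ZnCl2) = 8.4042 × 1/2 = 4.2021 mol.
Mass of ZnCl2 = 4.2021 mol × 136.28 g/mol = 572.66 g.
This is the theoretical yield. Percent yield = 369.2 g / 572.66 g × 100% = 64.471%.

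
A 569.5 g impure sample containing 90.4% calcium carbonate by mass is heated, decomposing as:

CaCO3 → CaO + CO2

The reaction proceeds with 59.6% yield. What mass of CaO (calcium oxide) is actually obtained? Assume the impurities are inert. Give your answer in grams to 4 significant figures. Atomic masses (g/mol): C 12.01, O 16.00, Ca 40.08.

Pure CaCO3 available = 569.5 g × 0.904 = 514.83 g.
M(CaCO3) = 40.08 + 12.01 + 3(16.00) = 100.09 g/mol.
M(CaO) = 40.08 + 16.00 = 56.08 g/mol.
n(CaCO3) = 514.83 g / 100.09 g/mol = 5.1437 mol.
From the equation the CaCO3:CaO mole ratio is 1:1, so n(CaO) = 5.1437 × 1/1 = 5.1437 mol.
Mass of CaO = 5.1437 mol × 56.08 g/mol = 288.46 g.
Actual mass collected = 288.46 g × 0.596 = 171.92 g.

171.9 g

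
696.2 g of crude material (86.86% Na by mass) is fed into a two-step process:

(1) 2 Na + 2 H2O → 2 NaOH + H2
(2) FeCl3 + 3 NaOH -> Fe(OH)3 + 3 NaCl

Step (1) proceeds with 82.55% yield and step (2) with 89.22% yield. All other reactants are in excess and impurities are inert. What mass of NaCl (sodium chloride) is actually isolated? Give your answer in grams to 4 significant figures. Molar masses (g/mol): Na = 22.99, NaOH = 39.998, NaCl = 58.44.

Pure Na = 696.2 × 0.8686 = 604.72 g.
n(Na) = 604.72 / 22.99 = 26.304 mol.
Step 1 (Na:NaOH = 2:2): theoretical n(NaOH) = 26.304 mol; at 82.55% yield, n(NaOH) = 21.714 mol.
Step 2 (NaOH:NaCl = 3:3): theoretical n(NaCl) = 21.714 mol, so theoretical mass = 21.714 × 58.44 = 1268.9 g.
At 89.22% yield, actual mass of NaCl = 1268.9 × 0.8922 = 1132.2 g.

1132 g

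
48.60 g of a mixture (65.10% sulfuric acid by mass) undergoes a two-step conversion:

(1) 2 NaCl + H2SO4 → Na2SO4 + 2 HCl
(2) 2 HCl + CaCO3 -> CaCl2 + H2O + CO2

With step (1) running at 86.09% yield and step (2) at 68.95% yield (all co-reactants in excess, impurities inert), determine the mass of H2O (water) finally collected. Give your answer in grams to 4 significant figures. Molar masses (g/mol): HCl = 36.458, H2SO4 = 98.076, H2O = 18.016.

Pure H2SO4 = 48.60 × 0.6510 = 31.639 g.
n(H2SO4) = 31.639 / 98.076 = 0.32259 mol.
Step 1 (H2SO4:HCl = 1:2): theoretical n(HCl) = 0.64519 mol; at 86.09% yield, n(HCl) = 0.55544 mol.
Step 2 (HCl:H2O = 2:1): theoretical n(H2O) = 0.27772 mol, so theoretical mass = 0.27772 × 18.016 = 5.0034 g.
At 68.95% yield, actual mass of H2O = 5.0034 × 0.6895 = 3.4498 g.

3.450 g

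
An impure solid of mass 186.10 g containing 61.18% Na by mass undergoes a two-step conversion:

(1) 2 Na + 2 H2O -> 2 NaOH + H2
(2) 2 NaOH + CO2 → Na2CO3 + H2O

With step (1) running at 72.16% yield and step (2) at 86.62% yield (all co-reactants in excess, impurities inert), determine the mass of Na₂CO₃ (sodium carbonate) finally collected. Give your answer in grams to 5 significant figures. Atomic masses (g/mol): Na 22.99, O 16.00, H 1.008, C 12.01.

164.05 g

Pure Na = 186.10 × 0.6118 = 113.856 g.
M(Na) = 22.99 g/mol.
M(Na2CO3) = 2(22.99) + 12.01 + 3(16.00) = 105.99 g/mol.
n(Na) = 113.856 / 22.99 = 4.95241 mol.
Step 1 (Na:NaOH = 2:2): theoretical n(NaOH) = 4.95241 mol; at 72.16% yield, n(NaOH) = 3.57366 mol.
Step 2 (NaOH:Na2CO3 = 2:1): theoretical n(Na2CO3) = 1.78683 mol, so theoretical mass = 1.78683 × 105.99 = 189.386 g.
At 86.62% yield, actual mass of Na2CO3 = 189.386 × 0.8662 = 164.046 g.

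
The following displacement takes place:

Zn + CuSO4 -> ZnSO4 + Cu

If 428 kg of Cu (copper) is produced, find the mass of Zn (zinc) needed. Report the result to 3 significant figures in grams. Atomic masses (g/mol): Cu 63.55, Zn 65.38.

M(Cu) = 63.55 g/mol.
M(Zn) = 65.38 g/mol.
Convert: 428 kg = 428000 g.
n(Cu) = 428000 g / 63.55 g/mol = 6735 mol.
From the equation the Cu:Zn mole ratio is 1:1, so n(Zn) = 6735 × 1/1 = 6735 mol.
Mass of Zn = 6735 mol × 65.38 g/mol = 440300 g.

440000 g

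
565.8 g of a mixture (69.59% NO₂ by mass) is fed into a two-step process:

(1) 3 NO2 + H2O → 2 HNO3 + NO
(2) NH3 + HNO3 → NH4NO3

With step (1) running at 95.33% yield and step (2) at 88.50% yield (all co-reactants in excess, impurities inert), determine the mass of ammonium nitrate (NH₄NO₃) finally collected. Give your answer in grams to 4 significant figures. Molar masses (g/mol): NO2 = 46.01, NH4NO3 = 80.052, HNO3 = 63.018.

Pure NO2 = 565.8 × 0.6959 = 393.74 g.
n(NO2) = 393.74 / 46.01 = 8.5577 mol.
Step 1 (NO2:HNO3 = 3:2): theoretical n(HNO3) = 5.7051 mol; at 95.33% yield, n(HNO3) = 5.4387 mol.
Step 2 (HNO3:NH4NO3 = 1:1): theoretical n(NH4NO3) = 5.4387 mol, so theoretical mass = 5.4387 × 80.052 = 435.38 g.
At 88.50% yield, actual mass of NH4NO3 = 435.38 × 0.8850 = 385.31 g.

385.3 g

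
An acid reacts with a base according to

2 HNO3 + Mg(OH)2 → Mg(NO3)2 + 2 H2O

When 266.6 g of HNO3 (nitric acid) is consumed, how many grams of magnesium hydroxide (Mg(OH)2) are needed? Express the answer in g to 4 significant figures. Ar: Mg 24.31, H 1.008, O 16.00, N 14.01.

M(HNO3) = 1.008 + 14.01 + 3(16.00) = 63.018 g/mol.
M(Mg(OH)2) = 24.31 + 2(16.00) + 2(1.008) = 58.326 g/mol.
n(HNO3) = 266.60 g / 63.018 g/mol = 4.2305 mol.
From the equation the HNO3:Mg(OH)2 mole ratio is 2:1, so n(Mg(OH)2) = 4.2305 × 1/2 = 2.1153 mol.
Mass of Mg(OH)2 = 2.1153 mol × 58.326 g/mol = 123.38 g.

123.4 g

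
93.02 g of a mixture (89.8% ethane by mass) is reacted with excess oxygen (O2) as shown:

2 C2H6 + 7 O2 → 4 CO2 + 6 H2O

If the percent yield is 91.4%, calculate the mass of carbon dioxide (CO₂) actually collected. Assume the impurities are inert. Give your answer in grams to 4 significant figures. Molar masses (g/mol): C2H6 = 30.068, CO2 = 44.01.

223.5 g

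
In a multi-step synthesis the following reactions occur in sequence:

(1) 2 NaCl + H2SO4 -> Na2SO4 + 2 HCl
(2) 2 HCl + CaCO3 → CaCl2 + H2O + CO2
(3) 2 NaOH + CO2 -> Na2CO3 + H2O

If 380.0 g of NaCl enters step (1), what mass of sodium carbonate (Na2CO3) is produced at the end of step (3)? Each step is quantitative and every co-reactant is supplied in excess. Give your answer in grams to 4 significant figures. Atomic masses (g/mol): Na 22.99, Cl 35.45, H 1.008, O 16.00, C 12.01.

344.6 g

M(NaCl) = 22.99 + 35.45 = 58.44 g/mol.
M(Na2CO3) = 2(22.99) + 12.01 + 3(16.00) = 105.99 g/mol.
n(NaCl) = 380.0 / 58.44 = 6.5024 mol.
Reaction (1): NaCl→HCl ratio 2:2 ⇒ n(HCl) = 6.5024 mol.
Reaction (2): HCl→CO2 ratio 2:1 ⇒ n(CO2) = 3.2512 mol.
Reaction (3): CO2→Na2CO3 ratio 1:1 ⇒ n(Na2CO3) = 3.2512 mol.
Mass of Na2CO3 = 3.2512 × 105.99 = 344.59 g.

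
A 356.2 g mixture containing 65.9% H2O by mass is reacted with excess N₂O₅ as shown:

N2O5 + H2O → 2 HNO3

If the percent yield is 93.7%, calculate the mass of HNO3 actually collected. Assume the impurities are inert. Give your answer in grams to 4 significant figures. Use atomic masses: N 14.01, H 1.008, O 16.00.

1539 g

Pure H2O available = 356.2 g × 0.659 = 234.74 g.
M(H2O) = 2(1.008) + 16.00 = 18.016 g/mol.
M(HNO3) = 1.008 + 14.01 + 3(16.00) = 63.018 g/mol.
n(H2O) = 234.74 g / 18.016 g/mol = 13.029 mol.
From the equation the H2O:HNO3 mole ratio is 1:2, so n(HNO3) = 13.029 × 2/1 = 26.059 mol.
Mass of HNO3 = 26.059 mol × 63.018 g/mol = 1642.2 g.
Actual mass collected = 1642.2 g × 0.937 = 1538.7 g.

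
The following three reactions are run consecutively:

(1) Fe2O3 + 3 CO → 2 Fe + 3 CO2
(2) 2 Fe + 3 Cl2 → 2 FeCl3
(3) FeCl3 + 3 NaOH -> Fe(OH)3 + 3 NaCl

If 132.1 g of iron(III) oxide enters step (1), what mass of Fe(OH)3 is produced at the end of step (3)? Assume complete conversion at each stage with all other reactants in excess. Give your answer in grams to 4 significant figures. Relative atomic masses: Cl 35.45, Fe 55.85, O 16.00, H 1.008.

176.8 g

M(Fe2O3) = 2(55.85) + 3(16.00) = 159.70 g/mol.
M(Fe(OH)3) = 55.85 + 3(16.00) + 3(1.008) = 106.874 g/mol.
n(Fe2O3) = 132.1 / 159.70 = 0.82718 mol.
Reaction (1): Fe2O3→Fe ratio 1:2 ⇒ n(Fe) = 1.6544 mol.
Reaction (2): Fe→FeCl3 ratio 2:2 ⇒ n(FeCl3) = 1.6544 mol.
Reaction (3): FeCl3→Fe(OH)3 ratio 1:1 ⇒ n(Fe(OH)3) = 1.6544 mol.
Mass of Fe(OH)3 = 1.6544 × 106.874 = 176.81 g.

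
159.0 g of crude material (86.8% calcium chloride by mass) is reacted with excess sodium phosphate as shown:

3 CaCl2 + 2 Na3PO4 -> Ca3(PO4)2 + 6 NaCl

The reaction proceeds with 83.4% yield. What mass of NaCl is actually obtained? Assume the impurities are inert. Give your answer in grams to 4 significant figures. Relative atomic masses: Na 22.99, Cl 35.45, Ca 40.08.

121.2 g

Pure CaCl2 available = 159.0 g × 0.868 = 138.01 g.
M(CaCl2) = 40.08 + 2(35.45) = 110.98 g/mol.
M(NaCl) = 22.99 + 35.45 = 58.44 g/mol.
n(CaCl2) = 138.01 g / 110.98 g/mol = 1.2436 mol.
From the equation the CaCl2:NaCl mole ratio is 3:6, so n(NaCl) = 1.2436 × 6/3 = 2.4872 mol.
Mass of NaCl = 2.4872 mol × 58.44 g/mol = 145.35 g.
Actual mass collected = 145.35 g × 0.834 = 121.22 g.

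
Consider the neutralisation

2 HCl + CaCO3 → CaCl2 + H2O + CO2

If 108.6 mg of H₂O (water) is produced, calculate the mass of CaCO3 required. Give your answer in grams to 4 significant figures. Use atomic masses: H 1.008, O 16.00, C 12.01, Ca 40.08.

0.6033 g

M(H2O) = 2(1.008) + 16.00 = 18.016 g/mol.
M(CaCO3) = 40.08 + 12.01 + 3(16.00) = 100.09 g/mol.
Convert: 108.6 mg = 0.10860 g.
n(H2O) = 0.10860 g / 18.016 g/mol = 0.0060280 mol.
From the equation the H2O:CaCO3 mole ratio is 1:1, so n(CaCO3) = 0.0060280 × 1/1 = 0.0060280 mol.
Mass of CaCO3 = 0.0060280 mol × 100.09 g/mol = 0.60334 g.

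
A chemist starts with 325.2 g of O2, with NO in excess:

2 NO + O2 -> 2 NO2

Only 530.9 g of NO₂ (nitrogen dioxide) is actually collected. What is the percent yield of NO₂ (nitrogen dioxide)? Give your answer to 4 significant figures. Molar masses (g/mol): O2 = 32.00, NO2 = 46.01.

n(O2) = 325.20 g / 32.00 g/mol = 10.162 mol.
From the equation the O2:NO2 mole ratio is 1:2, so n(NO2) = 10.162 × 2/1 = 20.325 mol.
Mass of NO2 = 20.325 mol × 46.01 g/mol = 935.15 g.
This is the theoretical yield. Percent yield = 530.9 g / 935.15 g × 100% = 56.771%.

56.77 %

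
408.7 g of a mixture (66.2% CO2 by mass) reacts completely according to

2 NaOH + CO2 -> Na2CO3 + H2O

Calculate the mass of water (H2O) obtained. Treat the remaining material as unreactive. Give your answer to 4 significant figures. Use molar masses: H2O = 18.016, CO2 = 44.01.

110.8 g

Mass of pure CO2 = 408.7 g × 0.662 = 270.56 g.
n(CO2) = 270.56 g / 44.01 g/mol = 6.1477 mol.
From the equation the CO2:H2O mole ratio is 1:1, so n(H2O) = 6.1477 × 1/1 = 6.1477 mol.
Mass of H2O = 6.1477 mol × 18.016 g/mol = 110.76 g.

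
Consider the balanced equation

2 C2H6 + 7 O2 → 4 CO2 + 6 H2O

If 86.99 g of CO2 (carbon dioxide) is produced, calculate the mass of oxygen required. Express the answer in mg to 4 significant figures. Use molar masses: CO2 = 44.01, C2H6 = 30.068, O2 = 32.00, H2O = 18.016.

n(CO2) = 86.990 g / 44.01 g/mol = 1.9766 mol.
From the equation the CO2:O2 mole ratio is 4:7, so n(O2) = 1.9766 × 7/4 = 3.4590 mol.
Mass of O2 = 3.4590 mol × 32.00 g/mol = 110.69 g.
Converting to mg: 110.69 g = 110700 mg.

110700 mg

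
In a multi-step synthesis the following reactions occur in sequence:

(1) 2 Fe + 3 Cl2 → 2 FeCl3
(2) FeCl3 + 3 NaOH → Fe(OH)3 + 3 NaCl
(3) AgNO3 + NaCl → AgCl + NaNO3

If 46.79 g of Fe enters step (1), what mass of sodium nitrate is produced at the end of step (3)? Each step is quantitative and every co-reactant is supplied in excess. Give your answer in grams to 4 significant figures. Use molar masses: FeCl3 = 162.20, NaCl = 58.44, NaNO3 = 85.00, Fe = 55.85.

213.6 g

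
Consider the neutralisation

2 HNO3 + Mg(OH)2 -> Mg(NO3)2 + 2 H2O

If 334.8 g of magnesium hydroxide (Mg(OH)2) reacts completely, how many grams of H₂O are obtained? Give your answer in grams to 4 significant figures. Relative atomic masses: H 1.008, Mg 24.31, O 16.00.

206.8 g

M(Mg(OH)2) = 24.31 + 2(16.00) + 2(1.008) = 58.326 g/mol.
M(H2O) = 2(1.008) + 16.00 = 18.016 g/mol.
n(Mg(OH)2) = 334.80 g / 58.326 g/mol = 5.7402 mol.
From the equation the Mg(OH)2:H2O mole ratio is 1:2, so n(H2O) = 5.7402 × 2/1 = 11.480 mol.
Mass of H2O = 11.480 mol × 18.016 g/mol = 206.83 g.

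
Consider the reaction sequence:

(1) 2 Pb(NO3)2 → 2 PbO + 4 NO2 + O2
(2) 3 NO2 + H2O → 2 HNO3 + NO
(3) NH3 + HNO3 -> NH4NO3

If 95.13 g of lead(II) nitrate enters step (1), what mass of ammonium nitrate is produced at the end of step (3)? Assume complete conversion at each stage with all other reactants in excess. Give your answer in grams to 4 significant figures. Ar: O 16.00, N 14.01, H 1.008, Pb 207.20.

M(Pb(NO3)2) = 207.20 + 2(14.01) + 6(16.00) = 331.22 g/mol.
M(NH4NO3) = 2(14.01) + 4(1.008) + 3(16.00) = 80.052 g/mol.
n(Pb(NO3)2) = 95.13 / 331.22 = 0.28721 mol.
Reaction (1): Pb(NO3)2→NO2 ratio 2:4 ⇒ n(NO2) = 0.57442 mol.
Reaction (2): NO2→HNO3 ratio 3:2 ⇒ n(HNO3) = 0.38295 mol.
Reaction (3): HNO3→NH4NO3 ratio 1:1 ⇒ n(NH4NO3) = 0.38295 mol.
Mass of NH4NO3 = 0.38295 × 80.052 = 30.656 g.

30.66 g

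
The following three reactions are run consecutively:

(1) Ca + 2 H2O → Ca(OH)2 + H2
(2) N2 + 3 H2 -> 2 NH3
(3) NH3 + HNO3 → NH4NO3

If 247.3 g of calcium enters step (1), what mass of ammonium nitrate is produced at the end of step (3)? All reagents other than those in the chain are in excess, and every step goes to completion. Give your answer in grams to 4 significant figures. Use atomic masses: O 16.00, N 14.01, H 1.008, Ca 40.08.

329.3 g

M(Ca) = 40.08 g/mol.
M(NH4NO3) = 2(14.01) + 4(1.008) + 3(16.00) = 80.052 g/mol.
n(Ca) = 247.3 / 40.08 = 6.1702 mol.
Reaction (1): Ca→H2 ratio 1:1 ⇒ n(H2) = 6.1702 mol.
Reaction (2): H2→NH3 ratio 3:2 ⇒ n(NH3) = 4.1134 mol.
Reaction (3): NH3→NH4NO3 ratio 1:1 ⇒ n(NH4NO3) = 4.1134 mol.
Mass of NH4NO3 = 4.1134 × 80.052 = 329.29 g.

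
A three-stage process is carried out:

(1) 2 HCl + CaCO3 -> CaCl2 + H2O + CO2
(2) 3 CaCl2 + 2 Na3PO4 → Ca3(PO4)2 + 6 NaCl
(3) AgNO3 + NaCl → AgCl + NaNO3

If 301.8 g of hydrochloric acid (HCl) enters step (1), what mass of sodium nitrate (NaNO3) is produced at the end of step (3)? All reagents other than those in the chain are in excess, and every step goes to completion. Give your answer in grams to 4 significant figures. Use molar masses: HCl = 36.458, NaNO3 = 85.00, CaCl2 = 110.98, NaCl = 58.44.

703.6 g

n(HCl) = 301.8 / 36.458 = 8.2780 mol.
Reaction (1): HCl→CaCl2 ratio 2:1 ⇒ n(CaCl2) = 4.1390 mol.
Reaction (2): CaCl2→NaCl ratio 3:6 ⇒ n(NaCl) = 8.2780 mol.
Reaction (3): NaCl→NaNO3 ratio 1:1 ⇒ n(NaNO3) = 8.2780 mol.
Mass of NaNO3 = 8.2780 × 85.00 = 703.63 g.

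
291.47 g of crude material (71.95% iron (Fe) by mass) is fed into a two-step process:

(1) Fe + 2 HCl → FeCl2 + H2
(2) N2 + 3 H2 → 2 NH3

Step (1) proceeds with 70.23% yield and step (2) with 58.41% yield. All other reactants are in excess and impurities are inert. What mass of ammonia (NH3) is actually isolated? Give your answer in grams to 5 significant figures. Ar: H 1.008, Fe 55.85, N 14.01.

17.492 g

Pure Fe = 291.47 × 0.7195 = 209.713 g.
M(Fe) = 55.85 g/mol.
M(NH3) = 14.01 + 3(1.008) = 17.034 g/mol.
n(Fe) = 209.713 / 55.85 = 3.75493 mol.
Step 1 (Fe:H2 = 1:1): theoretical n(H2) = 3.75493 mol; at 70.23% yield, n(H2) = 2.63709 mol.
Step 2 (H2:NH3 = 3:2): theoretical n(NH3) = 1.75806 mol, so theoretical mass = 1.75806 × 17.034 = 29.9467 g.
At 58.41% yield, actual mass of NH3 = 29.9467 × 0.5841 = 17.4919 g.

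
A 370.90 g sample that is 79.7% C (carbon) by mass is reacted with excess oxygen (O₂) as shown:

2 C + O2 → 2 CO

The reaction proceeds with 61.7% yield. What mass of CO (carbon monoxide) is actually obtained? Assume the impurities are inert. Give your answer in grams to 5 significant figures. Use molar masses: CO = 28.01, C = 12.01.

Pure C available = 370.90 g × 0.797 = 295.607 g.
n(C) = 295.607 g / 12.01 g/mol = 24.6134 mol.
From the equation the C:CO mole ratio is 2:2, so n(CO) = 24.6134 × 2/2 = 24.6134 mol.
Mass of CO = 24.6134 mol × 28.01 g/mol = 689.422 g.
Actual mass collected = 689.422 g × 0.617 = 425.373 g.

425.37 g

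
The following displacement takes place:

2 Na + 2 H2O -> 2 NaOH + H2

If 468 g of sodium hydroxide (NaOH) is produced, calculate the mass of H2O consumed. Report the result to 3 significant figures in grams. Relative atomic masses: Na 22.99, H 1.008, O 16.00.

211 g

M(NaOH) = 22.99 + 16.00 + 1.008 = 39.998 g/mol.
M(H2O) = 2(1.008) + 16.00 = 18.016 g/mol.
n(NaOH) = 468.0 g / 39.998 g/mol = 11.70 mol.
From the equation the NaOH:H2O mole ratio is 2:2, so n(H2O) = 11.70 × 2/2 = 11.70 mol.
Mass of H2O = 11.70 mol × 18.016 g/mol = 210.8 g.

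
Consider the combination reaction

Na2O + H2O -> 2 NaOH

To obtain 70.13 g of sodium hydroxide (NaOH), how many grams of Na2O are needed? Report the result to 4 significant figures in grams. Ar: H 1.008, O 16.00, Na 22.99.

54.34 g

M(NaOH) = 22.99 + 16.00 + 1.008 = 39.998 g/mol.
M(Na2O) = 2(22.99) + 16.00 = 61.98 g/mol.
n(NaOH) = 70.130 g / 39.998 g/mol = 1.7533 mol.
From the equation the NaOH:Na2O mole ratio is 2:1, so n(Na2O) = 1.7533 × 1/2 = 0.87667 mol.
Mass of Na2O = 0.87667 mol × 61.98 g/mol = 54.336 g.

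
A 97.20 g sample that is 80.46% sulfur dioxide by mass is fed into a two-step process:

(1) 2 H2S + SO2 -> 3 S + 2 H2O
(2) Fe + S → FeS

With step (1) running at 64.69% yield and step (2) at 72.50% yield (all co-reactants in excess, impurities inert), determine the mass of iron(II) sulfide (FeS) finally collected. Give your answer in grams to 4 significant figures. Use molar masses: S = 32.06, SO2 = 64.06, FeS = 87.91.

Pure SO2 = 97.20 × 0.8046 = 78.207 g.
n(SO2) = 78.207 / 64.06 = 1.2208 mol.
Step 1 (SO2:S = 1:3): theoretical n(S) = 3.6625 mol; at 64.69% yield, n(S) = 2.3693 mol.
Step 2 (S:FeS = 1:1): theoretical n(FeS) = 2.3693 mol, so theoretical mass = 2.3693 × 87.91 = 208.28 g.
At 72.50% yield, actual mass of FeS = 208.28 × 0.7250 = 151.01 g.

151.0 g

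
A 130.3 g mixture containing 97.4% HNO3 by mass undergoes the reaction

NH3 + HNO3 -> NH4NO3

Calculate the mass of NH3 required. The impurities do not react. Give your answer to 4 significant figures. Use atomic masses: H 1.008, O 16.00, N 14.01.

Mass of pure HNO3 = 130.3 g × 0.974 = 126.91 g.
M(HNO3) = 1.008 + 14.01 + 3(16.00) = 63.018 g/mol.
M(NH3) = 14.01 + 3(1.008) = 17.034 g/mol.
n(HNO3) = 126.91 g / 63.018 g/mol = 2.0139 mol.
From the equation the HNO3:NH3 mole ratio is 1:1, so n(NH3) = 2.0139 × 1/1 = 2.0139 mol.
Mass of NH3 = 2.0139 mol × 17.034 g/mol = 34.305 g.

34.30 g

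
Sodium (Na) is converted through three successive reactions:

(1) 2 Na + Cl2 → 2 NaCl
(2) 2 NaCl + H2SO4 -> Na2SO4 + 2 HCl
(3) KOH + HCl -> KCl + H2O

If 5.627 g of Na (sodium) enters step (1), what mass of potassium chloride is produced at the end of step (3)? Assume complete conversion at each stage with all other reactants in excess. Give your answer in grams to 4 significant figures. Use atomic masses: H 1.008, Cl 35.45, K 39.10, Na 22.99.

M(Na) = 22.99 g/mol.
M(KCl) = 39.10 + 35.45 = 74.55 g/mol.
n(Na) = 5.627 / 22.99 = 0.24476 mol.
Reaction (1): Na→NaCl ratio 2:2 ⇒ n(NaCl) = 0.24476 mol.
Reaction (2): NaCl→HCl ratio 2:2 ⇒ n(HCl) = 0.24476 mol.
Reaction (3): HCl→KCl ratio 1:1 ⇒ n(KCl) = 0.24476 mol.
Mass of KCl = 0.24476 × 74.55 = 18.247 g.

18.25 g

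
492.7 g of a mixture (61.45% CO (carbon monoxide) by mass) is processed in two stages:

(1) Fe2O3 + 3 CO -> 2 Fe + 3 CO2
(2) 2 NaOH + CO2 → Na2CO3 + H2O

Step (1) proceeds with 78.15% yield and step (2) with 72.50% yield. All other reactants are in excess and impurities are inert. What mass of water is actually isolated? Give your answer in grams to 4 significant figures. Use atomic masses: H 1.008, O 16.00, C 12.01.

110.3 g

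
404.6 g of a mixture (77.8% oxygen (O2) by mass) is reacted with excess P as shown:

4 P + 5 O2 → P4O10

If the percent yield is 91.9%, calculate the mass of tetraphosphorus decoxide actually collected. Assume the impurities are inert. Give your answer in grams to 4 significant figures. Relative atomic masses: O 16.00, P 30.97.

Pure O2 available = 404.6 g × 0.778 = 314.78 g.
M(O2) = 2(16.00) = 32.00 g/mol.
M(P4O10) = 4(30.97) + 10(16.00) = 283.88 g/mol.
n(O2) = 314.78 g / 32.00 g/mol = 9.8368 mol.
From the equation the O2:P4O10 mole ratio is 5:1, so n(P4O10) = 9.8368 × 1/5 = 1.9674 mol.
Mass of P4O10 = 1.9674 mol × 283.88 g/mol = 558.50 g.
Actual mass collected = 558.50 g × 0.919 = 513.26 g.

513.3 g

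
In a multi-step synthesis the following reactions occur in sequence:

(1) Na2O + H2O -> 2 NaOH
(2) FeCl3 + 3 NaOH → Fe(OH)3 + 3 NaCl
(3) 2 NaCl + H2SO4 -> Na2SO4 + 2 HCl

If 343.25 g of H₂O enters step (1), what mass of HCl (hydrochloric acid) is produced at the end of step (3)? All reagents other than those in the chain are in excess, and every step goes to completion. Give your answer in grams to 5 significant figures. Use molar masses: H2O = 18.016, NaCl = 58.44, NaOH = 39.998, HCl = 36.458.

1389.2 g

n(H2O) = 343.25 / 18.016 = 19.0525 mol.
Reaction (1): H2O→NaOH ratio 1:2 ⇒ n(NaOH) = 38.1050 mol.
Reaction (2): NaOH→NaCl ratio 3:3 ⇒ n(NaCl) = 38.1050 mol.
Reaction (3): NaCl→HCl ratio 2:2 ⇒ n(HCl) = 38.1050 mol.
Mass of HCl = 38.1050 × 36.458 = 1389.23 g.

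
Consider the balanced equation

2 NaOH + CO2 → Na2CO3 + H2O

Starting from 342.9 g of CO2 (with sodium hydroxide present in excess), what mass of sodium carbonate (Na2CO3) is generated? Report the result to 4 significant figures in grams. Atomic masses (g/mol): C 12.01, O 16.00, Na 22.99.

825.8 g

M(CO2) = 12.01 + 2(16.00) = 44.01 g/mol.
M(Na2CO3) = 2(22.99) + 12.01 + 3(16.00) = 105.99 g/mol.
n(CO2) = 342.90 g / 44.01 g/mol = 7.7914 mol.
From the equation the CO2:Na2CO3 mole ratio is 1:1, so n(Na2CO3) = 7.7914 × 1/1 = 7.7914 mol.
Mass of Na2CO3 = 7.7914 mol × 105.99 g/mol = 825.81 g.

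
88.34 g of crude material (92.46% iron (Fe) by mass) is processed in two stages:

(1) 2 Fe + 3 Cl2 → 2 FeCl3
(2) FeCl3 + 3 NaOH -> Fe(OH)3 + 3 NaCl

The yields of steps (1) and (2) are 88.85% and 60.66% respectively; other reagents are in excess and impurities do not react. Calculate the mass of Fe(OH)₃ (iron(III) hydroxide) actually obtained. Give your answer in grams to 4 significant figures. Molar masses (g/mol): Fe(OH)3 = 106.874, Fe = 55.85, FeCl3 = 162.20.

84.24 g

Pure Fe = 88.34 × 0.9246 = 81.679 g.
n(Fe) = 81.679 / 55.85 = 1.4625 mol.
Step 1 (Fe:FeCl3 = 2:2): theoretical n(FeCl3) = 1.4625 mol; at 88.85% yield, n(FeCl3) = 1.2994 mol.
Step 2 (FeCl3:Fe(OH)3 = 1:1): theoretical n(Fe(OH)3) = 1.2994 mol, so theoretical mass = 1.2994 × 106.874 = 138.87 g.
At 60.66% yield, actual mass of Fe(OH)3 = 138.87 × 0.6066 = 84.240 g.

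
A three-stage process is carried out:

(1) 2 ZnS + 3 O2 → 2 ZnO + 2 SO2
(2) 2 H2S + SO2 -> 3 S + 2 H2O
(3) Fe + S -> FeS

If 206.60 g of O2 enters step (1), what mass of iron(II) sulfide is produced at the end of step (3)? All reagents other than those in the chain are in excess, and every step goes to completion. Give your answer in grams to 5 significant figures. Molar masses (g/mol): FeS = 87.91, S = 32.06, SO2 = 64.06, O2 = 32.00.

1135.1 g

n(O2) = 206.60 / 32.00 = 6.45625 mol.
Reaction (1): O2→SO2 ratio 3:2 ⇒ n(SO2) = 4.30417 mol.
Reaction (2): SO2→S ratio 1:3 ⇒ n(S) = 12.9125 mol.
Reaction (3): S→FeS ratio 1:1 ⇒ n(FeS) = 12.9125 mol.
Mass of FeS = 12.9125 × 87.91 = 1135.14 g.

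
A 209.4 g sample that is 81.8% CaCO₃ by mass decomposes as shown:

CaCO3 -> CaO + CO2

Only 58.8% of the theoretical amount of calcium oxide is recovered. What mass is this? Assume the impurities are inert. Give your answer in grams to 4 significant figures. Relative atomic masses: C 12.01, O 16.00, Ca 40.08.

56.43 g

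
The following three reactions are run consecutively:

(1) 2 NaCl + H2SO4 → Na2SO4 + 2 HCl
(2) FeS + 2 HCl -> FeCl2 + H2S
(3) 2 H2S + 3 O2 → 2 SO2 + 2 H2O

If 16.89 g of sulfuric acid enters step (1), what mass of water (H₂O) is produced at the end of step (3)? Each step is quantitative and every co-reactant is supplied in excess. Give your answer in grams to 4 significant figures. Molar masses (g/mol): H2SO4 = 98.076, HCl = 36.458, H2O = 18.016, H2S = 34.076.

n(H2SO4) = 16.89 / 98.076 = 0.17221 mol.
Reaction (1): H2SO4→HCl ratio 1:2 ⇒ n(HCl) = 0.34443 mol.
Reaction (2): HCl→H2S ratio 2:1 ⇒ n(H2S) = 0.17221 mol.
Reaction (3): H2S→H2O ratio 2:2 ⇒ n(H2O) = 0.17221 mol.
Mass of H2O = 0.17221 × 18.016 = 3.1026 g.

3.103 g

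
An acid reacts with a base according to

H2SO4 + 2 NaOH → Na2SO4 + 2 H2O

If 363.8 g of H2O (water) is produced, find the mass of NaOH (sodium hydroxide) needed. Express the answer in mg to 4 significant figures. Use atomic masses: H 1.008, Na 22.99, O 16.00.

807700 mg

M(H2O) = 2(1.008) + 16.00 = 18.016 g/mol.
M(NaOH) = 22.99 + 16.00 + 1.008 = 39.998 g/mol.
n(H2O) = 363.80 g / 18.016 g/mol = 20.193 mol.
From the equation the H2O:NaOH mole ratio is 2:2, so n(NaOH) = 20.193 × 2/2 = 20.193 mol.
Mass of NaOH = 20.193 mol × 39.998 g/mol = 807.69 g.
Converting to mg: 807.69 g = 807700 mg.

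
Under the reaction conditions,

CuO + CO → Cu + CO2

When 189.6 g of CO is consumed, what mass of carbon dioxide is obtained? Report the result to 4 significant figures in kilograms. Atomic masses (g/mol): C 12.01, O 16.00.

M(CO) = 12.01 + 16.00 = 28.01 g/mol.
M(CO2) = 12.01 + 2(16.00) = 44.01 g/mol.
n(CO) = 189.60 g / 28.01 g/mol = 6.7690 mol.
From the equation the CO:CO2 mole ratio is 1:1, so n(CO2) = 6.7690 × 1/1 = 6.7690 mol.
Mass of CO2 = 6.7690 mol × 44.01 g/mol = 297.90 g.
Converting to kg: 297.90 g = 0.2979 kg.

0.2979 kg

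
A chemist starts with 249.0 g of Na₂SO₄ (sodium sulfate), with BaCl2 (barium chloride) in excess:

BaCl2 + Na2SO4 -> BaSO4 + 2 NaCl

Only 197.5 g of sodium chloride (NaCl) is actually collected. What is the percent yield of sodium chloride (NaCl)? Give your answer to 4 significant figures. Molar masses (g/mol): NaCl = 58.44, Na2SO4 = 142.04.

96.39 %

n(Na2SO4) = 249.00 g / 142.04 g/mol = 1.7530 mol.
From the equation the Na2SO4:NaCl mole ratio is 1:2, so n(NaCl) = 1.7530 × 2/1 = 3.5061 mol.
Mass of NaCl = 3.5061 mol × 58.44 g/mol = 204.89 g.
This is the theoretical yield. Percent yield = 197.5 g / 204.89 g × 100% = 96.391%.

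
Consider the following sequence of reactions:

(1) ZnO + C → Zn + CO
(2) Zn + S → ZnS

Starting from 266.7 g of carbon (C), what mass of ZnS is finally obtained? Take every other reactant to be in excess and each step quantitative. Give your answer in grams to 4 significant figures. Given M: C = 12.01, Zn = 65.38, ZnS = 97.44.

2164 g

n(C) = 266.70 / 12.01 = 22.206 mol.
Step 1 gives a 1:1 ratio of C to Zn, so n(Zn) = 22.206 mol.
In step 2 the Zn:ZnS ratio is 1:1, so n(ZnS) = 22.206 mol.
Mass of ZnS = 22.206 × 97.44 = 2163.8 g.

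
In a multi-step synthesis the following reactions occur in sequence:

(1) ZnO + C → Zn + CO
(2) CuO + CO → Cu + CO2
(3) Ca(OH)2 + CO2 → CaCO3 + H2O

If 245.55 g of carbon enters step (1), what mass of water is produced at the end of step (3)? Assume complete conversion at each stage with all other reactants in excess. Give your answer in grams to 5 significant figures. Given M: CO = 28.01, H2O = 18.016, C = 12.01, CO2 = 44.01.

n(C) = 245.55 / 12.01 = 20.4455 mol.
Reaction (1): C→CO ratio 1:1 ⇒ n(CO) = 20.4455 mol.
Reaction (2): CO→CO2 ratio 1:1 ⇒ n(CO2) = 20.4455 mol.
Reaction (3): CO2→H2O ratio 1:1 ⇒ n(H2O) = 20.4455 mol.
Mass of H2O = 20.4455 × 18.016 = 368.345 g.

368.35 g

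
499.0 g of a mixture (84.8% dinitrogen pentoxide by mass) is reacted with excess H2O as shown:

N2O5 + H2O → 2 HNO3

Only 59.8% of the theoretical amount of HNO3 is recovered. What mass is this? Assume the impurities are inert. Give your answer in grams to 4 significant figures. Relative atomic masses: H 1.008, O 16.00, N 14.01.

295.2 g

Pure N2O5 available = 499.0 g × 0.848 = 423.15 g.
M(N2O5) = 2(14.01) + 5(16.00) = 108.02 g/mol.
M(HNO3) = 1.008 + 14.01 + 3(16.00) = 63.018 g/mol.
n(N2O5) = 423.15 g / 108.02 g/mol = 3.9173 mol.
From the equation the N2O5:HNO3 mole ratio is 1:2, so n(HNO3) = 3.9173 × 2/1 = 7.8347 mol.
Mass of HNO3 = 7.8347 mol × 63.018 g/mol = 493.73 g.
Actual mass collected = 493.73 g × 0.598 = 295.25 g.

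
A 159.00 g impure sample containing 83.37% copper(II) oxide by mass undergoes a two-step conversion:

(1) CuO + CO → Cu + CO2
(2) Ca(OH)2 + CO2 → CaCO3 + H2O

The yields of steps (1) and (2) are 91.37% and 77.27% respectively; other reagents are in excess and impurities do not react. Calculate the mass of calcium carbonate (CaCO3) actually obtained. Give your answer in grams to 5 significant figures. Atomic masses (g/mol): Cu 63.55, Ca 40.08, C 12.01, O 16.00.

117.75 g

Pure CuO = 159.00 × 0.8337 = 132.558 g.
M(CuO) = 63.55 + 16.00 = 79.55 g/mol.
M(CaCO3) = 40.08 + 12.01 + 3(16.00) = 100.09 g/mol.
n(CuO) = 132.558 / 79.55 = 1.66635 mol.
Step 1 (CuO:CO2 = 1:1): theoretical n(CO2) = 1.66635 mol; at 91.37% yield, n(CO2) = 1.52255 mol.
Step 2 (CO2:CaCO3 = 1:1): theoretical n(CaCO3) = 1.52255 mol, so theoretical mass = 1.52255 × 100.09 = 152.392 g.
At 77.27% yield, actual mass of CaCO3 = 152.392 × 0.7727 = 117.753 g.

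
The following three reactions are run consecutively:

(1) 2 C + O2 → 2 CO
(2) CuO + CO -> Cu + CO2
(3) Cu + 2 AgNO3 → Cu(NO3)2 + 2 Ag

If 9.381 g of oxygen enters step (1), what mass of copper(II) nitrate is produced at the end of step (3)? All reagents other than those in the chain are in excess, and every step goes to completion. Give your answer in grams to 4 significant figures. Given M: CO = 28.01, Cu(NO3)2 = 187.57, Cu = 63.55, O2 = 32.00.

n(O2) = 9.381 / 32.00 = 0.29316 mol.
Reaction (1): O2→CO ratio 1:2 ⇒ n(CO) = 0.58631 mol.
Reaction (2): CO→Cu ratio 1:1 ⇒ n(Cu) = 0.58631 mol.
Reaction (3): Cu→Cu(NO3)2 ratio 1:1 ⇒ n(Cu(NO3)2) = 0.58631 mol.
Mass of Cu(NO3)2 = 0.58631 × 187.57 = 109.97 g.

110.0 g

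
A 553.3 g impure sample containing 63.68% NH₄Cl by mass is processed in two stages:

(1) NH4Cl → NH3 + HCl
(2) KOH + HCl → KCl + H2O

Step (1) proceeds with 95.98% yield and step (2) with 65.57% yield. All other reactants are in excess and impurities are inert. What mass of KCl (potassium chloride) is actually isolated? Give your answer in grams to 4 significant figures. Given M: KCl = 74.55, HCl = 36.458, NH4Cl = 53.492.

Pure NH4Cl = 553.3 × 0.6368 = 352.34 g.
n(NH4Cl) = 352.34 / 53.492 = 6.5868 mol.
Step 1 (NH4Cl:HCl = 1:1): theoretical n(HCl) = 6.5868 mol; at 95.98% yield, n(HCl) = 6.3220 mol.
Step 2 (HCl:KCl = 1:1): theoretical n(KCl) = 6.3220 mol, so theoretical mass = 6.3220 × 74.55 = 471.31 g.
At 65.57% yield, actual mass of KCl = 471.31 × 0.6557 = 309.04 g.

309.0 g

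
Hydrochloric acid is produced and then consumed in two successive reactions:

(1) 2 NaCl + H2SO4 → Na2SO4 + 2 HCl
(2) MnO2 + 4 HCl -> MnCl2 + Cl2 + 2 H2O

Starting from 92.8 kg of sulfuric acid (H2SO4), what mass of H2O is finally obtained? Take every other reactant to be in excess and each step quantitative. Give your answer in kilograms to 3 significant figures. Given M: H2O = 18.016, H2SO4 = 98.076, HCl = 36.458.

92.8 kg = 92800 g.
n(H2SO4) = 92800 / 98.076 = 946.2 mol.
Step 1 gives a 1:2 ratio of H2SO4 to HCl, so n(HCl) = 1892 mol.
In step 2 the HCl:H2O ratio is 4:2, so n(H2O) = 946.2 mol.
Mass of H2O = 946.2 × 18.016 = 17050 g = 17.0 kg.

17.0 kg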